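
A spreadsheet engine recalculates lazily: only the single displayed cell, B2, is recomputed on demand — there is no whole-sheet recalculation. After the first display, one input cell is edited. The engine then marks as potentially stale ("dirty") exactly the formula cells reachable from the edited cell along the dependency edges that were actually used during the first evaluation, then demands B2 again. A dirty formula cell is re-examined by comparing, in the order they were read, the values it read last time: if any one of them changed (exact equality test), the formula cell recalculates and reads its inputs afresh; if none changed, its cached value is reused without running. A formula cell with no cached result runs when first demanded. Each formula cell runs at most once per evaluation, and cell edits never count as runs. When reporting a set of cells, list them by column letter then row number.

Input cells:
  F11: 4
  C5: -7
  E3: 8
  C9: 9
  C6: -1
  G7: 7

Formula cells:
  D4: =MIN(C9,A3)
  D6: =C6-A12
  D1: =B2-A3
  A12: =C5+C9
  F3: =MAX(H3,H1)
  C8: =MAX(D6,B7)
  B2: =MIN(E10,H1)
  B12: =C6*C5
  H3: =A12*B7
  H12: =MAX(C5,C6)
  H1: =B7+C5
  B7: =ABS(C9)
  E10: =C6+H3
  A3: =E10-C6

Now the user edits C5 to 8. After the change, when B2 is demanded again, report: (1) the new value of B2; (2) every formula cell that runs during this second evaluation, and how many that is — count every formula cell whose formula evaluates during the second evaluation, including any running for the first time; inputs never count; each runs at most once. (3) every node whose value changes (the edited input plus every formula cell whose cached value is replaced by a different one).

New value of B2: 17.
Formula cells that run: A12, B2, E10, H1, H3 — 5 in total.
Values that change: A12, B2, C5, E10, H1, H3.

First evaluation (everything demanded from the output):
  A12 = -7 + 9 = 2
  B7 = ABS(9) = 9
  H1 = 9 + -7 = 2
  H3 = 2 * 9 = 18
  E10 = -1 + 18 = 17
  B2 = MIN(17, 2) = 2

Propagation after the edit:
  A12: runs — C5 -7->8; result 17.
  H1: runs — C5 -7->8; result 17.
  H3: runs — A12 2->17; result 153.
  E10: runs — H3 18->153; result 152.
  B2: runs — E10 17->152; H1 2->17; result 17.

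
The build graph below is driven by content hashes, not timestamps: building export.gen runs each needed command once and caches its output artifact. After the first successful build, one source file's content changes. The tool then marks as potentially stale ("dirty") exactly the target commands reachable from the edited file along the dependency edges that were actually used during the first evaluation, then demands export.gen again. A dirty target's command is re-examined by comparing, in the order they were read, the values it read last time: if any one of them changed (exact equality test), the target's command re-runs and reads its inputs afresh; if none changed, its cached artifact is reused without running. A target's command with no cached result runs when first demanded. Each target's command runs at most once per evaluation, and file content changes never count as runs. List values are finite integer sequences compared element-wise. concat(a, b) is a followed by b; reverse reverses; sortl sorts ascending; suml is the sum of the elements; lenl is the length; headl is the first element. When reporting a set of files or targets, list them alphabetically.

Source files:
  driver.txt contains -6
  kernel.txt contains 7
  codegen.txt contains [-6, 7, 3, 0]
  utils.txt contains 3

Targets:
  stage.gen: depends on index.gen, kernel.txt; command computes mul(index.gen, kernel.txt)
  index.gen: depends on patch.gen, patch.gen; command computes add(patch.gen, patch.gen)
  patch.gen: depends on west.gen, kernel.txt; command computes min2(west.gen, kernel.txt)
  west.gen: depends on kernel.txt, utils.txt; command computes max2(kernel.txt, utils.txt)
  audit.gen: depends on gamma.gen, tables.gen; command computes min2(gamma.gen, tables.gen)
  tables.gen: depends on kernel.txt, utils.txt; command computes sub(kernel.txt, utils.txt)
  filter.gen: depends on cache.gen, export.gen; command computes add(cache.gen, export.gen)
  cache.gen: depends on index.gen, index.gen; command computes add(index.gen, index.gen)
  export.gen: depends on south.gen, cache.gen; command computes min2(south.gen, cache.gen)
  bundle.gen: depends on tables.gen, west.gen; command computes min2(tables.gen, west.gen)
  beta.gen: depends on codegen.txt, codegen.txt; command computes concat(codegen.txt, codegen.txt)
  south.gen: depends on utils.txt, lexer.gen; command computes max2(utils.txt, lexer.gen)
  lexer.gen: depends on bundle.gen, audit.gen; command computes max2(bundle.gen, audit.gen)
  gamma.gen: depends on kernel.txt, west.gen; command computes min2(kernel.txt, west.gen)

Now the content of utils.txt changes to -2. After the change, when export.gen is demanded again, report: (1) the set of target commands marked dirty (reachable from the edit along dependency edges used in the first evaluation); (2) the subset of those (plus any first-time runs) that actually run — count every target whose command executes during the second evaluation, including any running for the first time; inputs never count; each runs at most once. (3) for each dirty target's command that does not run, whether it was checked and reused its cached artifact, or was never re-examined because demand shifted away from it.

Dirty set: audit.gen, bundle.gen, cache.gen, export.gen, gamma.gen, index.gen, lexer.gen, patch.gen, south.gen, tables.gen, west.gen.
Run set: audit.gen, bundle.gen, export.gen, lexer.gen, south.gen, tables.gen, west.gen (7 run).
Re-examined without running (cache reused): cache.gen, gamma.gen, index.gen, patch.gen.
The important point: at gamma.gen every value read last time is unchanged, so the dirty flag clears without a run.

Initial pass — values computed on the first demand:
  tables.gen = sub(7, 3) = 4
  west.gen = max2(7, 3) = 7
  bundle.gen = min2(4, 7) = 4
  gamma.gen = min2(7, 7) = 7
  audit.gen = min2(7, 4) = 4
  lexer.gen = max2(4, 4) = 4
  patch.gen = min2(7, 7) = 7
  index.gen = add(7, 7) = 14
  cache.gen = add(14, 14) = 28
  south.gen = max2(3, 4) = 4
  export.gen = min2(4, 28) = 4

Second demand — change propagation:
  tables.gen: re-runs because utils.txt 3->-2; new result 9.
  west.gen: re-runs because utils.txt 3->-2; new result 7 (unchanged).
  bundle.gen: re-runs because tables.gen 4->9; new result 7.
  gamma.gen: re-examined; everything it read last time is the same (kernel.txt unchanged, west.gen unchanged) — cache 7 kept, no run.
  audit.gen: re-runs because tables.gen 4->9; new result 7.
  lexer.gen: re-runs because bundle.gen 4->7; audit.gen 4->7; new result 7.
  patch.gen: re-examined; everything it read last time is the same (west.gen unchanged, kernel.txt unchanged) — cache 7 kept, no run.
  index.gen: re-examined; everything it read last time is the same (patch.gen unchanged, patch.gen unchanged) — cache 14 kept, no run.
  cache.gen: re-examined; everything it read last time is the same (index.gen unchanged, index.gen unchanged) — cache 28 kept, no run.
  south.gen: re-runs because utils.txt 3->-2; lexer.gen 4->7; new result 7.
  export.gen: re-runs because south.gen 4->7; new result 7.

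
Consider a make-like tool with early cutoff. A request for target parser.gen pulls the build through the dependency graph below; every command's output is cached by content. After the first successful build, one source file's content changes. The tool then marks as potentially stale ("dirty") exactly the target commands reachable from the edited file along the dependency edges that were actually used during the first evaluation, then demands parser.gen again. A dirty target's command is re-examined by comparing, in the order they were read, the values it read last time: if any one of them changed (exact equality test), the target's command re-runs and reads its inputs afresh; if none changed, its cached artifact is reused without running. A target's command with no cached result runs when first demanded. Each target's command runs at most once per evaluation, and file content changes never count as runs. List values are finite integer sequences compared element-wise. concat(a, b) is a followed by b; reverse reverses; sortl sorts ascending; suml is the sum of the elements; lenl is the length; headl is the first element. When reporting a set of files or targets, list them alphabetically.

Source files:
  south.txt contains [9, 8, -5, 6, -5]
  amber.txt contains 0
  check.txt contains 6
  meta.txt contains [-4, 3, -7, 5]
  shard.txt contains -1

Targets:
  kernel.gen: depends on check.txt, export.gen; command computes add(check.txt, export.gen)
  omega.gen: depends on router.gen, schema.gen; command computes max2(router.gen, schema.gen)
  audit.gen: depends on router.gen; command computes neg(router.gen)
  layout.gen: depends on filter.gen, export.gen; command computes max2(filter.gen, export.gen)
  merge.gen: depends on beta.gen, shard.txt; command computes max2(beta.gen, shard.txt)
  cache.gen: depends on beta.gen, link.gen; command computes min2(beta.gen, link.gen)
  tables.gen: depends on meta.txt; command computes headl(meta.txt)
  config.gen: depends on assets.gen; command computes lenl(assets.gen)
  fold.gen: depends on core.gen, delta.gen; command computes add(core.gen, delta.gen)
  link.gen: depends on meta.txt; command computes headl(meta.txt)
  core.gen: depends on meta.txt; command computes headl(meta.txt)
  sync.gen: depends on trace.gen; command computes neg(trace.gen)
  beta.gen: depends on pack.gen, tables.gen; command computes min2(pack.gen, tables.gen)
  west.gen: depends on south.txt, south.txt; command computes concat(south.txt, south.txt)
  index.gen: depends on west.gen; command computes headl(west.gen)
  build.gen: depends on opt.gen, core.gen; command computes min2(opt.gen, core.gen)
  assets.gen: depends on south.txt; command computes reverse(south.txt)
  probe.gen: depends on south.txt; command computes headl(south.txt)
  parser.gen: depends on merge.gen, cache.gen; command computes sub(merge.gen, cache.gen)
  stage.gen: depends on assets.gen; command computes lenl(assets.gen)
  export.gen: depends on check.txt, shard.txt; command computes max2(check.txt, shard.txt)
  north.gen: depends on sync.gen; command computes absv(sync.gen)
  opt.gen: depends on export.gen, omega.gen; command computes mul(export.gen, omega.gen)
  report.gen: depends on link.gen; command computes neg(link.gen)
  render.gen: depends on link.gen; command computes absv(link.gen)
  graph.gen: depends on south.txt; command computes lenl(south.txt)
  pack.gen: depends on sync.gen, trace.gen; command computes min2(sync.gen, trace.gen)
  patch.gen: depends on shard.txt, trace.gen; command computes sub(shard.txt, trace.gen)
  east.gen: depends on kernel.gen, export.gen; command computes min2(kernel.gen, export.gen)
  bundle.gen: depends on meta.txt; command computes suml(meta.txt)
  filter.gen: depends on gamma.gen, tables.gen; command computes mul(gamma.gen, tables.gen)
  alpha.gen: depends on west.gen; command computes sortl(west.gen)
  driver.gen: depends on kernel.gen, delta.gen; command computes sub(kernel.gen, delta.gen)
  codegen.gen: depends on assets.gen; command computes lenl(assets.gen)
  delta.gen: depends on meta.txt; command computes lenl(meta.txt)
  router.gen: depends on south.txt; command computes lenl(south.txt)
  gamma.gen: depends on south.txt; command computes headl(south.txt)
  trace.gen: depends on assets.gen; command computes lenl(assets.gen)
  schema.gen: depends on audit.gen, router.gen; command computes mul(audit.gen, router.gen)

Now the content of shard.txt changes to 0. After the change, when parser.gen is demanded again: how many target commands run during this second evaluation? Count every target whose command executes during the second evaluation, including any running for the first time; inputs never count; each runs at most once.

First demand of the output computes:
  assets.gen = reverse([9, 8, -5, 6, -5]) = [-5, 6, -5, 8, 9]
  link.gen = headl([-4, 3, -7, 5]) = -4
  tables.gen = headl([-4, 3, -7, 5]) = -4
  trace.gen = lenl([-5, 6, -5, 8, 9]) = 5
  sync.gen = neg(5) = -5
  pack.gen = min2(-5, 5) = -5
  beta.gen = min2(-5, -4) = -5
  cache.gen = min2(-5, -4) = -5
  merge.gen = max2(-5, -1) = -1
  parser.gen = sub(-1, -5) = 4

After the edit, cleaning proceeds:
  merge.gen: a read changed (shard.txt -1->0) — executes, giving 0.
  parser.gen: a read changed (merge.gen -1->0) — executes, giving 5.

2 target commands run: merge.gen, parser.gen.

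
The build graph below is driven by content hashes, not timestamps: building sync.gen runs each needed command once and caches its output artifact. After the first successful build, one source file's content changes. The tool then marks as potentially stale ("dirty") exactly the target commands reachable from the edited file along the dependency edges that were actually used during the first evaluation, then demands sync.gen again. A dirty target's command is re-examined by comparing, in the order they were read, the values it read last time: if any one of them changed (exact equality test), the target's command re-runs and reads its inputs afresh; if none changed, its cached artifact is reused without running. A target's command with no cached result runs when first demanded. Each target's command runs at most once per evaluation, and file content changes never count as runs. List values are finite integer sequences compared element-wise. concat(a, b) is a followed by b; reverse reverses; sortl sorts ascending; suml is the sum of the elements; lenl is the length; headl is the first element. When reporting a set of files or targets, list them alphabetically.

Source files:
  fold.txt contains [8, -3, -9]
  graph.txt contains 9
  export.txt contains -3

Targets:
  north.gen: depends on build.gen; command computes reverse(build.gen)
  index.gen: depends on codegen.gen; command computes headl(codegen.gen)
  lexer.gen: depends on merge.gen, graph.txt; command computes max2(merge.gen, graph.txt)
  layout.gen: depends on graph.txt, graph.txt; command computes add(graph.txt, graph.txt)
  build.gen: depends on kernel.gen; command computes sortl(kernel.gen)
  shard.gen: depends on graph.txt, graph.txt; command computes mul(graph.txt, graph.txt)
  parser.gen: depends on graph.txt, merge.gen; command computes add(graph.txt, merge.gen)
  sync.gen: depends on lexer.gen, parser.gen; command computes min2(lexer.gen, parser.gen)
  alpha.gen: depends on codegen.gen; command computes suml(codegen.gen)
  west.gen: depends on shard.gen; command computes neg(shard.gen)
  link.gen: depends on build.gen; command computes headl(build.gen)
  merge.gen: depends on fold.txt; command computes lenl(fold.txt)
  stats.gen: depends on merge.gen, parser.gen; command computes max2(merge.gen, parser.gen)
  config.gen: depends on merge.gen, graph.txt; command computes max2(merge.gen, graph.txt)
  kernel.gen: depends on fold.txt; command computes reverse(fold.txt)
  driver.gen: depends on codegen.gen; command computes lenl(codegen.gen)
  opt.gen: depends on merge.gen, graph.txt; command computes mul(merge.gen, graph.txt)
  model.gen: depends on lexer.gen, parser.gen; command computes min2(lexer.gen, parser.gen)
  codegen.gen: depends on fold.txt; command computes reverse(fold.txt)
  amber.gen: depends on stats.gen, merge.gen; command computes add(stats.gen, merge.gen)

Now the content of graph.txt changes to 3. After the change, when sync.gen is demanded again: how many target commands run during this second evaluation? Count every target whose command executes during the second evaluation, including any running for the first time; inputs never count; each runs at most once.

Initial pass — values computed on the first demand:
  merge.gen = lenl([8, -3, -9]) = 3
  lexer.gen = max2(3, 9) = 9
  parser.gen = add(9, 3) = 12
  sync.gen = min2(9, 12) = 9

Second demand — change propagation:
  lexer.gen: re-runs because graph.txt 9->3; new result 3.
  parser.gen: re-runs because graph.txt 9->3; new result 6.
  sync.gen: re-runs because lexer.gen 9->3; parser.gen 12->6; new result 3.

Run set: lexer.gen, parser.gen, sync.gen (3 run).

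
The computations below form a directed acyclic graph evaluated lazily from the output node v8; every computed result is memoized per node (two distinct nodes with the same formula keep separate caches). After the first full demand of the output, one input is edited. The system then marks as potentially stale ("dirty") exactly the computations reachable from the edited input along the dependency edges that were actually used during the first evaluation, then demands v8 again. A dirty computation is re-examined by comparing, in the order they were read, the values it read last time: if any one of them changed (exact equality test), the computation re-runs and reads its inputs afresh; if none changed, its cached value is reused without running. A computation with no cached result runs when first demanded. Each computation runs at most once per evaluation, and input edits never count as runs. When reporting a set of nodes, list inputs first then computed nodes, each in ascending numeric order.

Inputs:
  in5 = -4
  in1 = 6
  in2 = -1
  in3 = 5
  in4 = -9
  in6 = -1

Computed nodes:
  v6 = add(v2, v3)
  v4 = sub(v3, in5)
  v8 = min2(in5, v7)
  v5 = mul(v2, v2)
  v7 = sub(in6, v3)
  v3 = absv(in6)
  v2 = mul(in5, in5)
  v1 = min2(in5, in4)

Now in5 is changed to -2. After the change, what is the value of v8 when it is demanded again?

Demanding v8 again yields -2.

First demand of the output computes:
  v3 = absv(-1) = 1
  v7 = sub(-1, 1) = -2
  v8 = min2(-4, -2) = -4

After the edit, cleaning proceeds:
  v8: a read changed (in5 -4->-2) — executes, giving -2.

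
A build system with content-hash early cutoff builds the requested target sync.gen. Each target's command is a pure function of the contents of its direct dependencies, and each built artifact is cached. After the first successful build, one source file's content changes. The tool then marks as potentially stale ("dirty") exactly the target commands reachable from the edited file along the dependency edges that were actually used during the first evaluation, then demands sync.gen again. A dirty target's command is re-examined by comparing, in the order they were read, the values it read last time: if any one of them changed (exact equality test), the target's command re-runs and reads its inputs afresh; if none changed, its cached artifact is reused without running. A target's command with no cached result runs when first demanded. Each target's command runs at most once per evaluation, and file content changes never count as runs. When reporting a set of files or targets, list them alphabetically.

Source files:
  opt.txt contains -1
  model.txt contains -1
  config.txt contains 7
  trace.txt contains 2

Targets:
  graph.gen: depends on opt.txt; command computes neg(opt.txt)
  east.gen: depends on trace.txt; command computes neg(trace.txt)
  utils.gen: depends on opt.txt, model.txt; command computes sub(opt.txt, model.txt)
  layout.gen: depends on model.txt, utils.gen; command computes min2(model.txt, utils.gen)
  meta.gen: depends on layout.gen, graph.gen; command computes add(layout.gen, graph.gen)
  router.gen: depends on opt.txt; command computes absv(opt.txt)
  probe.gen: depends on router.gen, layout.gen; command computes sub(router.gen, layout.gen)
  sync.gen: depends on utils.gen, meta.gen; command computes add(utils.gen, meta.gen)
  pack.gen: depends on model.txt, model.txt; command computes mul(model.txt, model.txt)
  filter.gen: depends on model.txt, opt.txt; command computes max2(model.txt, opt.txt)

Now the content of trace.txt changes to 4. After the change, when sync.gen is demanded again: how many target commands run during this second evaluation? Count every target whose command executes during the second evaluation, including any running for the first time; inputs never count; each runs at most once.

First evaluation (everything demanded from the output):
  graph.gen = neg(-1) = 1
  utils.gen = sub(-1, -1) = 0
  layout.gen = min2(-1, 0) = -1
  meta.gen = add(-1, 1) = 0
  sync.gen = add(0, 0) = 0

Propagation after the edit:
  trace.txt feeds no computation that the output demands — nothing is marked dirty and nothing runs.

Key observation: trace.txt is never demanded by the output, so the edit triggers no recomputation at all.

Target commands that run: none — 0 in total.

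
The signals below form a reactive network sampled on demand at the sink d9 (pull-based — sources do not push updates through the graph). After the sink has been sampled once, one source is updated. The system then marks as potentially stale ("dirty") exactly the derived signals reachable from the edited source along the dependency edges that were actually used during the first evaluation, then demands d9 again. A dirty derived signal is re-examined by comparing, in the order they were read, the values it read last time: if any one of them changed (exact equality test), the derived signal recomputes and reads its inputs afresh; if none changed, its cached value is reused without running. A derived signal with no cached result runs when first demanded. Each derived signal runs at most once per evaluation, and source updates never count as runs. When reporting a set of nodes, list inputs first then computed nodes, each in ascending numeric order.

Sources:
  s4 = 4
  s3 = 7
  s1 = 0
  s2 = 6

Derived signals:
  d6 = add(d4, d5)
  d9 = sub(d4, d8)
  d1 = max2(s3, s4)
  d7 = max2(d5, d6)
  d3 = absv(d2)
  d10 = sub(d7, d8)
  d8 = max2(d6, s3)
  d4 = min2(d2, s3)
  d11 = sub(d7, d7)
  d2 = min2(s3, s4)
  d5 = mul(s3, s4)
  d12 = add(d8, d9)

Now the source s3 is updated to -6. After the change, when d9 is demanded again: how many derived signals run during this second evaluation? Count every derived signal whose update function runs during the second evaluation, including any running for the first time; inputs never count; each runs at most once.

Initial pass — values computed on the first demand:
  d2 = min2(7, 4) = 4
  d4 = min2(4, 7) = 4
  d5 = mul(7, 4) = 28
  d6 = add(4, 28) = 32
  d8 = max2(32, 7) = 32
  d9 = sub(4, 32) = -28

Second demand — change propagation:
  d2: re-runs because s3 7->-6; new result -6.
  d4: re-runs because d2 4->-6; s3 7->-6; new result -6.
  d5: re-runs because s3 7->-6; new result -24.
  d6: re-runs because d4 4->-6; d5 28->-24; new result -30.
  d8: re-runs because d6 32->-30; s3 7->-6; new result -6.
  d9: re-runs because d4 4->-6; d8 32->-6; new result 0.

Run set: d2, d4, d5, d6, d8, d9 (6 run).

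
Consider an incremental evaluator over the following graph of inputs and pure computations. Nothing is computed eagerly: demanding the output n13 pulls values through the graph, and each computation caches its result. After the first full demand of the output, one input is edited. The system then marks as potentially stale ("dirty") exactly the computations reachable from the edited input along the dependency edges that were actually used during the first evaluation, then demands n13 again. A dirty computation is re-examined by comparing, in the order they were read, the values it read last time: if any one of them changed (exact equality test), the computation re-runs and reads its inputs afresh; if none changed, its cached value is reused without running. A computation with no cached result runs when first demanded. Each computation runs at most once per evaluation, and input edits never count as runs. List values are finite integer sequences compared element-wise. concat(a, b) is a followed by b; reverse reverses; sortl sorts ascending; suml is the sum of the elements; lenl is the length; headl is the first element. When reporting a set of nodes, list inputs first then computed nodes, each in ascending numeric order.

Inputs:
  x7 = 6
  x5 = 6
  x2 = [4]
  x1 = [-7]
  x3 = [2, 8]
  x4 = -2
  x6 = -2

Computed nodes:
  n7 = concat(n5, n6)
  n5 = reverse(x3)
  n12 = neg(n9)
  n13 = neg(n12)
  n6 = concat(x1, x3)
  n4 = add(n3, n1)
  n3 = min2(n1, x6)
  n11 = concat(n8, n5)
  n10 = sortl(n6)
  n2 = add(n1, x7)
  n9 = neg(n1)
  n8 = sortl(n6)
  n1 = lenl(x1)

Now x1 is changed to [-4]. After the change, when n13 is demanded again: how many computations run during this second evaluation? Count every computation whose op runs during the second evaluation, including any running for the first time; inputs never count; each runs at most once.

Initial pass — values computed on the first demand:
  n1 = lenl([-7]) = 1
  n9 = neg(1) = -1
  n12 = neg(-1) = 1
  n13 = neg(1) = -1

Second demand — change propagation:
  n1: re-runs because x1 [-7]->[-4]; new result 1 (unchanged).
  n9: re-examined; everything it read last time is the same (n1 unchanged) — cache -1 kept, no run.
  n12: re-examined; everything it read last time is the same (n9 unchanged) — cache 1 kept, no run.
  n13: re-examined; everything it read last time is the same (n12 unchanged) — cache -1 kept, no run.

The important point: n1 recomputes to an identical value, and the output ends up unchanged.

Run set: n1 (1 run).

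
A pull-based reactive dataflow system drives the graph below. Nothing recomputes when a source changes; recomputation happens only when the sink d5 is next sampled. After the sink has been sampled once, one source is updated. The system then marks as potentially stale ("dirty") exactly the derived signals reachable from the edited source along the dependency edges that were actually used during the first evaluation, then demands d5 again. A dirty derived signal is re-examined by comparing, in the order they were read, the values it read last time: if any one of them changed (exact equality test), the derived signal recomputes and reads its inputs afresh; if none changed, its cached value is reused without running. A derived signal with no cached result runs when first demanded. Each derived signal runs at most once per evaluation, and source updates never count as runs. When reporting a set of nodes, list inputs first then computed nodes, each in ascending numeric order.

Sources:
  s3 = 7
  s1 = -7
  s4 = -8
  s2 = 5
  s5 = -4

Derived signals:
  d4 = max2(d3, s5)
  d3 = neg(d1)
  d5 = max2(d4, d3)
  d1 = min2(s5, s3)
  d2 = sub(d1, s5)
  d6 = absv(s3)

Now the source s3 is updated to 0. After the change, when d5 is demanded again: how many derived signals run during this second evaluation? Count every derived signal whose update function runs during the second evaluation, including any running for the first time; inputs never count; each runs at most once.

Derived signals that run: d1 — 1 in total.
Key observation: the change is absorbed at d1 — it re-runs but produces the same value, and the output's value is unchanged.

First evaluation (everything demanded from the output):
  d1 = min2(-4, 7) = -4
  d3 = neg(-4) = 4
  d4 = max2(4, -4) = 4
  d5 = max2(4, 4) = 4

Propagation after the edit:
  d1: runs — s3 7->0; result -4 (same value as before).
  d3: checked — values it read are unchanged (d1 unchanged); reused cached 4 without running.
  d4: checked — values it read are unchanged (d3 unchanged, s5 unchanged); reused cached 4 without running.
  d5: checked — values it read are unchanged (d4 unchanged, d3 unchanged); reused cached 4 without running.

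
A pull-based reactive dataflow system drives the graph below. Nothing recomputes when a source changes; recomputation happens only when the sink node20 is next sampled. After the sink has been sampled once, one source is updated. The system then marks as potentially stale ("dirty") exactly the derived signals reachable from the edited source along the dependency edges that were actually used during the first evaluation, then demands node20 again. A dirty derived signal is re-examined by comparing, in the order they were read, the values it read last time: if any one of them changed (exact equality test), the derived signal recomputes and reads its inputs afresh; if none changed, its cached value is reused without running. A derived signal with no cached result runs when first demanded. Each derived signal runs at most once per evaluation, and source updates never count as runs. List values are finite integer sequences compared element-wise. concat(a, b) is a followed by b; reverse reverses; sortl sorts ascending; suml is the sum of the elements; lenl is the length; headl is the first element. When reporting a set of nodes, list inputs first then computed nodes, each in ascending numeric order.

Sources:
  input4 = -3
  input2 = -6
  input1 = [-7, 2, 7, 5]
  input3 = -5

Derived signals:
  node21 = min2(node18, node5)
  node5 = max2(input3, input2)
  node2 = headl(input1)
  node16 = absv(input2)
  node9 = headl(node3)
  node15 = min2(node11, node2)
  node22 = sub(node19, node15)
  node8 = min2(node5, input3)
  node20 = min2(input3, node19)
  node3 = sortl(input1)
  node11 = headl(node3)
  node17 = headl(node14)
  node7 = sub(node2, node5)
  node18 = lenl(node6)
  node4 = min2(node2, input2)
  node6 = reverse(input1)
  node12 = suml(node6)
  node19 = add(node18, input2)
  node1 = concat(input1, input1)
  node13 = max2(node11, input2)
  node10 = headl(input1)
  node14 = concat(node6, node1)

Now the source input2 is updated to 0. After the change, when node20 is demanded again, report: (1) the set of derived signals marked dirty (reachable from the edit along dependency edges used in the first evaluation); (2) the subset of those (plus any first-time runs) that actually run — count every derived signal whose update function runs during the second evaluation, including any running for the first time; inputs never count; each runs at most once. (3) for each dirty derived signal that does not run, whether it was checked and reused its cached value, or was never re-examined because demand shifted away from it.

First evaluation (everything demanded from the output):
  node6 = reverse([-7, 2, 7, 5]) = [5, 7, 2, -7]
  node18 = lenl([5, 7, 2, -7]) = 4
  node19 = add(4, -6) = -2
  node20 = min2(-5, -2) = -5

Propagation after the edit:
  node19: runs — input2 -6->0; result 4.
  node20: runs — node19 -2->4; result -5 (same value as before).

Marked dirty: node19, node20.
Derived signals that run: node19, node20 — 2 in total.
Every dirty derived signal ran.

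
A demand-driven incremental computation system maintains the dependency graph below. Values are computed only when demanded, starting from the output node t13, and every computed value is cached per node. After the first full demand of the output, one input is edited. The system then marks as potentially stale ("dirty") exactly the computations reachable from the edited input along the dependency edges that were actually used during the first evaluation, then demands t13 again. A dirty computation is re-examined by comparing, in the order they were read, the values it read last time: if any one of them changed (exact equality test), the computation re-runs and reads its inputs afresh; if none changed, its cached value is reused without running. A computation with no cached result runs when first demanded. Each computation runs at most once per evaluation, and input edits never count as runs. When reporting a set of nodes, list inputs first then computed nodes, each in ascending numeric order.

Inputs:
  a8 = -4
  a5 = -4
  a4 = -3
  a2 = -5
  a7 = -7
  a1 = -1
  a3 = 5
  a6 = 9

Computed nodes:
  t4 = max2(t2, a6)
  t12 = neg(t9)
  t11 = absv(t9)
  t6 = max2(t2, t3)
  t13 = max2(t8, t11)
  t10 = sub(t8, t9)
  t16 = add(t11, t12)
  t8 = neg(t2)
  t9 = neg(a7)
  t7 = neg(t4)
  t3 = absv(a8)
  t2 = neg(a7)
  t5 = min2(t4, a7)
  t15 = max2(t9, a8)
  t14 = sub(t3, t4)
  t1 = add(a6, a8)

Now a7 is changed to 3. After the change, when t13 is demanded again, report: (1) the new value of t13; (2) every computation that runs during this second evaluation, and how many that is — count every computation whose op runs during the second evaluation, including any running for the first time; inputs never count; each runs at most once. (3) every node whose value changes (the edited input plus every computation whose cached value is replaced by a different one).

New value of t13: 3.
Computations that run: t2, t8, t9, t11, t13 — 5 in total.
Values that change: a7, t2, t8, t9, t11, t13.

First evaluation (everything demanded from the output):
  t2 = neg(-7) = 7
  t8 = neg(7) = -7
  t9 = neg(-7) = 7
  t11 = absv(7) = 7
  t13 = max2(-7, 7) = 7

Propagation after the edit:
  t2: runs — a7 -7->3; result -3.
  t8: runs — t2 7->-3; result 3.
  t9: runs — a7 -7->3; result -3.
  t11: runs — t9 7->-3; result 3.
  t13: runs — t8 -7->3; t11 7->3; result 3.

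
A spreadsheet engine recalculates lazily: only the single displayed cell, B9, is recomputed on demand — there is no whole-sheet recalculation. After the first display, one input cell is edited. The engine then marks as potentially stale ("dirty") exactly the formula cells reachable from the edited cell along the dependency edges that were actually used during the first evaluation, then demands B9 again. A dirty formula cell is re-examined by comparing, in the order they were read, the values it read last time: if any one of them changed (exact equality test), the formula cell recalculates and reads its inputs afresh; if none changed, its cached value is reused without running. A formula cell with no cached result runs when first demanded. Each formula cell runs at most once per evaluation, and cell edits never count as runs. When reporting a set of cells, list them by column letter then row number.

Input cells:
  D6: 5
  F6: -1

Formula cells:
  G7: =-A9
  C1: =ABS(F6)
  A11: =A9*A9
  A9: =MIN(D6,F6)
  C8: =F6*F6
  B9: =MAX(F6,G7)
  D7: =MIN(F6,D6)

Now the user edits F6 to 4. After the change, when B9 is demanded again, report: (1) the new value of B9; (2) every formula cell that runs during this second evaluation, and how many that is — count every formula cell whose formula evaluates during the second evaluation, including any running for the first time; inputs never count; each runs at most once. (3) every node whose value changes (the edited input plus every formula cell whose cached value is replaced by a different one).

First evaluation (everything demanded from the output):
  A9 = MIN(5, -1) = -1
  G7 = -(-1) = 1
  B9 = MAX(-1, 1) = 1

Propagation after the edit:
  A9: runs — F6 -1->4; result 4.
  G7: runs — A9 -1->4; result -4.
  B9: runs — F6 -1->4; G7 1->-4; result 4.

New value of B9: 4.
Formula cells that run: A9, B9, G7 — 3 in total.
Values that change: A9, B9, F6, G7.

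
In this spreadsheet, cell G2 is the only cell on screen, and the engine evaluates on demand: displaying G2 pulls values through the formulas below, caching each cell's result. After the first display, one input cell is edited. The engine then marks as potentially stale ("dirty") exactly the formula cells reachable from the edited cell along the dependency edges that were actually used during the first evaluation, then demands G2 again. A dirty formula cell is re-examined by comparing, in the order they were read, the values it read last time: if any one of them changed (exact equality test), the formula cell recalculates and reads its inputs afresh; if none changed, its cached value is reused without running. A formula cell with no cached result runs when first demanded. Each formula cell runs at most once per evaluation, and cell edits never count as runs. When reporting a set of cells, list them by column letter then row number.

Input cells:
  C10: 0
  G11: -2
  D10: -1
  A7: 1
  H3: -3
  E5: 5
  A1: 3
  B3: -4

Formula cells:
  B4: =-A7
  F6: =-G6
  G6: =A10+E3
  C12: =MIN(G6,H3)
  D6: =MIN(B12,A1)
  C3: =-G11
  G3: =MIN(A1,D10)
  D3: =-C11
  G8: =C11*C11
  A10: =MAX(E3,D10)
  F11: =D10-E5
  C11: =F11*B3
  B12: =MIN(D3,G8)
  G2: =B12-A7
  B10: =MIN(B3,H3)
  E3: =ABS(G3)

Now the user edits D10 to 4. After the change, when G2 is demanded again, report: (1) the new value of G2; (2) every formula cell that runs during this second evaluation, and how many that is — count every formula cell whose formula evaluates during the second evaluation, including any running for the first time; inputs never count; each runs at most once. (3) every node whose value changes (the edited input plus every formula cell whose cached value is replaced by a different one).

Initial pass — values computed on the first demand:
  F11 = -1 - 5 = -6
  C11 = -6 * -4 = 24
  D3 = -(24) = -24
  G8 = 24 * 24 = 576
  B12 = MIN(-24, 576) = -24
  G2 = -24 - 1 = -25

Second demand — change propagation:
  F11: re-runs because D10 -1->4; new result -1.
  C11: re-runs because F11 -6->-1; new result 4.
  D3: re-runs because C11 24->4; new result -4.
  G8: re-runs because C11 24->4; C11 24->4; new result 16.
  B12: re-runs because D3 -24->-4; G8 576->16; new result -4.
  G2: re-runs because B12 -24->-4; new result -5.

G2 now evaluates to -5.
Run set: B12, C11, D3, F11, G2, G8 (6 run).
Changed values: B12, C11, D3, D10, F11, G2, G8.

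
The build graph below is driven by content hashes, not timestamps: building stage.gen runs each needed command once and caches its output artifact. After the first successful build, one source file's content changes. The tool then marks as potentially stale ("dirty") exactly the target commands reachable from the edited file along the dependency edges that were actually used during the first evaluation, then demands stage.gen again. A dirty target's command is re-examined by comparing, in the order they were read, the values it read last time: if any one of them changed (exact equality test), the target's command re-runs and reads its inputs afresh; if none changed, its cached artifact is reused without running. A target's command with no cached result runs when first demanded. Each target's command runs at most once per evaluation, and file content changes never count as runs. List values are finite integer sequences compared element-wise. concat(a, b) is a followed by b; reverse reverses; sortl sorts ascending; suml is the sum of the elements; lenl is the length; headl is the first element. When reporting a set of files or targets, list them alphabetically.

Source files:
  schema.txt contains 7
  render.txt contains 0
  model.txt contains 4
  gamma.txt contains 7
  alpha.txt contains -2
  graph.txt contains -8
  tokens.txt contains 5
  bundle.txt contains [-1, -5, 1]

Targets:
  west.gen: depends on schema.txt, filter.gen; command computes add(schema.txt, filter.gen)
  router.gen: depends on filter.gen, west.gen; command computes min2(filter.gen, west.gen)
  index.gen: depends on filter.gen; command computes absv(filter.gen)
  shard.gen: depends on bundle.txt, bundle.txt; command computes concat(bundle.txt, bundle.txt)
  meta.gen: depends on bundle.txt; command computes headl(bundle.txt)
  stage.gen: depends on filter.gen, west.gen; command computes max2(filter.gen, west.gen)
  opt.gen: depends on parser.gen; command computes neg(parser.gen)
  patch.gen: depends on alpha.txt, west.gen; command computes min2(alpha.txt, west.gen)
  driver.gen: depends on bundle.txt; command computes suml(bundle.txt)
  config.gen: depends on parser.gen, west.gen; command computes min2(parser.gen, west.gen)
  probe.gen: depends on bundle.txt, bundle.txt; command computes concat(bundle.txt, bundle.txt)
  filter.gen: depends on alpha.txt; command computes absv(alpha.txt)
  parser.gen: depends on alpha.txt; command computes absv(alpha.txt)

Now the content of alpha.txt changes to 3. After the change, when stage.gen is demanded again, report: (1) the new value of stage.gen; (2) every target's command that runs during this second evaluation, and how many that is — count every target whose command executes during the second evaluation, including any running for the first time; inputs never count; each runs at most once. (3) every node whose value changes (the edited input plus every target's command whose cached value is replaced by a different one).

Initial pass — values computed on the first demand:
  filter.gen = absv(-2) = 2
  west.gen = add(7, 2) = 9
  stage.gen = max2(2, 9) = 9

Second demand — change propagation:
  filter.gen: re-runs because alpha.txt -2->3; new result 3.
  west.gen: re-runs because filter.gen 2->3; new result 10.
  stage.gen: re-runs because filter.gen 2->3; west.gen 9->10; new result 10.

stage.gen now evaluates to 10.
Run set: filter.gen, stage.gen, west.gen (3 run).
Changed values: alpha.txt, filter.gen, stage.gen, west.gen.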